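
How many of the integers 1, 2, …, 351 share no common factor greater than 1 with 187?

301

187 = 11·17. Inclusion–exclusion on these primes:
351 − ⌊351/11⌋ − ⌊351/17⌋ + ⌊351/187⌋ = 301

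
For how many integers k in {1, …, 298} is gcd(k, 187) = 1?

255

Prime factors of 187: 11, 17. Count integers ≤ 298 divisible by none of them.
By inclusion–exclusion: 298 − ⌊298/11⌋ − ⌊298/17⌋ + ⌊298/187⌋ = 255.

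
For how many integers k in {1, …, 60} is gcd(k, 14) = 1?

Prime factors of 14: 2, 7. Count integers ≤ 60 divisible by none of them.
By inclusion–exclusion: 60 − ⌊60/2⌋ − ⌊60/7⌋ + ⌊60/14⌋ = 26.

26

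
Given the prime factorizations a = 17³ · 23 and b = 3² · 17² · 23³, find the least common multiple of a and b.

537988239

max exponent per prime: 3² · 17³ · 23³ = 537988239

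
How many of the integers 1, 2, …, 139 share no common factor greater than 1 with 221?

121

Prime factors of 221: 13, 17. Count integers ≤ 139 divisible by none of them.
By inclusion–exclusion: 139 − ⌊139/13⌋ − ⌊139/17⌋ + ⌊139/221⌋ = 121.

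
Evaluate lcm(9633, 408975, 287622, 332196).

9633 = 3 · 13² · 19; 408975 = 3 · 5² · 7 · 19 · 41; 287622 = 2 · 3² · 19 · 29²; 332196 = 2² · 3 · 19 · 31 · 47
lcm takes max exponent of each prime: 2² · 3² · 5² · 7 · 13² · 19 · 29² · 31 · 41 · 47 = 1016296100738100

1016296100738100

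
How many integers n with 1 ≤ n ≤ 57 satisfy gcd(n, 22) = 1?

26

22 = 2·11. Inclusion–exclusion on these primes:
57 − ⌊57/2⌋ − ⌊57/11⌋ + ⌊57/22⌋ = 26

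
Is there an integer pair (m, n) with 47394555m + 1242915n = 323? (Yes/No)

No

By Bézout, 47394555m + 1242915n = 323 has integer solutions iff gcd(47394555, 1242915) | 323.
Euclid: 47394555 = 38·1242915 + 163785; 1242915 = 7·163785 + 96420; 163785 = 1·96420 + 67365; 96420 = 1·67365 + 29055; 67365 = 2·29055 + 9255; 29055 = 3·9255 + 1290; 9255 = 7·1290 + 225; 1290 = 5·225 + 165; 225 = 1·165 + 60; 165 = 2·60 + 45; 60 = 1·45 + 15; 45 = 3·15 + 0. gcd = 15; 323 mod 15 = 8. No.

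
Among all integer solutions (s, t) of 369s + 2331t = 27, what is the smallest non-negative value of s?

158

Euclid: 2331 = 6·369 + 117; 369 = 3·117 + 18; 117 = 6·18 + 9; 18 = 2·9 + 0 → gcd = 9; 27 = 9·3.
Back-substitution yields 369·(-120) + 2331·(19) = 9, so one solution is s = -120·3 = -360, t = 19·3 = 57.
Solutions in s differ by 2331/9 = 259; the one in [0, 259) is -360 mod 259 = 158.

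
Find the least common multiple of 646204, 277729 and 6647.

646204 = 2² · 13 · 17² · 43; 277729 = 17² · 31²; 6647 = 17² · 23
lcm takes max exponent of each prime: 2² · 13 · 17² · 23 · 31² · 43 = 14283047012

14283047012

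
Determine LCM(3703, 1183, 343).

30664543

lcm(3703, 1183) = 3703·1183/gcd = 4380649/7 = 625807
lcm(625807, 343) = 625807·343/gcd = 214651801/7 = 30664543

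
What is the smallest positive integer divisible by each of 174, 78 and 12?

174 = 2 · 3 · 29; 78 = 2 · 3 · 13; 12 = 2² · 3
lcm takes max exponent of each prime: 2² · 3 · 13 · 29 = 4524

4524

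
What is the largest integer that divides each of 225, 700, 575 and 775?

25

225 = 3² · 5²; 700 = 2² · 5² · 7; 575 = 5² · 23; 775 = 5² · 31
gcd takes min exponent of each prime: 5² = 25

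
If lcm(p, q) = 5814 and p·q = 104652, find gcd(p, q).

18

gcd·lcm = product, so gcd = 104652/5814 = 18.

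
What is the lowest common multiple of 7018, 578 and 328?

332625128

7018 = 2 · 11² · 29; 578 = 2 · 17²; 328 = 2³ · 41
lcm takes max exponent of each prime: 2³ · 11² · 17² · 29 · 41 = 332625128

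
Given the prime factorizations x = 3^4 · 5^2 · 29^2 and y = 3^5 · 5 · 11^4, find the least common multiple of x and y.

74801967075

max exponent per prime: 3^5 · 5^2 · 11^4 · 29^2 = 74801967075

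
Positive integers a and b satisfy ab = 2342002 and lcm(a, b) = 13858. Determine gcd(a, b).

169

From gcd × lcm = ab: gcd = 2342002 / 13858 = 169.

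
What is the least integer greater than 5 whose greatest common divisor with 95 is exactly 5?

10

Multiples of 5 above 5: 5·2, 5·3, … . Need the cofactor coprime to 95/5 = 19.
Checking s = 2, 3, … the first with gcd(s, 19) = 1 is s = 2, giving 10.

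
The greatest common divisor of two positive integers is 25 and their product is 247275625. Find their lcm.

For any two positive integers, gcd × lcm equals their product. Hence lcm = 247275625 / 25 = 9891025.

9891025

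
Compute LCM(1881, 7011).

gcd first: 7011 = 3·1881 + 1368; 1881 = 1·1368 + 513; 1368 = 2·513 + 342; 513 = 1·342 + 171; 342 = 2·171 + 0 → gcd = 171
lcm = 1881·7011/gcd = 13187691/171 = 77121

77121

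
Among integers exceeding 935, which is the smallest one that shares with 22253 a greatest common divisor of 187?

22253 = 187·119. Any m with gcd(m, 22253) = 187 is a multiple of 187, say 187s, with s coprime to 119.
Need s > 935/187, so s ≥ 6. First s ≥ 6 with gcd(s, 119) = 1 is s = 6. Thus m = 187·6 = 1122.

1122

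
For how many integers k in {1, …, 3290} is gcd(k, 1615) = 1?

2346

Prime factors of 1615: 5, 17, 19. Count integers ≤ 3290 divisible by none of them.
By inclusion–exclusion: 3290 − ⌊3290/5⌋ − ⌊3290/17⌋ − ⌊3290/19⌋ + ⌊3290/85⌋ + ⌊3290/95⌋ + ⌊3290/323⌋ − ⌊3290/1615⌋ = 2346.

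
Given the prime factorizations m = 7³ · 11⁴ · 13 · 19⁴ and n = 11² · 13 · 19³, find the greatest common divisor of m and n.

min exponent per shared prime: 11² · 13 · 19³ = 10789207

10789207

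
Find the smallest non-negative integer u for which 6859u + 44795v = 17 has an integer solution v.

36958

Euclid: 44795 = 6·6859 + 3641; 6859 = 1·3641 + 3218; 3641 = 1·3218 + 423; 3218 = 7·423 + 257; 423 = 1·257 + 166; 257 = 1·166 + 91; 166 = 1·91 + 75; 91 = 1·75 + 16; 75 = 4·16 + 11; 16 = 1·11 + 5; 11 = 2·5 + 1; 5 = 5·1 + 0 → gcd = 1; 17 = 1·17.
Back-substitution yields 6859·(-8366) + 44795·(1281) = 1, so one solution is u = -8366·17 = -142222, v = 1281·17 = 21777.
Solutions in u differ by 44795/1 = 44795; the one in [0, 44795) is -142222 mod 44795 = 36958.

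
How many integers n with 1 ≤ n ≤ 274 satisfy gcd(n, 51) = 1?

172

51 = 3·17. Inclusion–exclusion on these primes:
274 − ⌊274/3⌋ − ⌊274/17⌋ + ⌊274/51⌋ = 172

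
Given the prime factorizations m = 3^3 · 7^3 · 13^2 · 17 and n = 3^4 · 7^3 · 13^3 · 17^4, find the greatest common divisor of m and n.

min exponent per shared prime: 3^3 · 7^3 · 13^2 · 17 = 26606853

26606853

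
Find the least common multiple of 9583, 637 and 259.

lcm(9583, 637) = 9583·637/gcd = 6104371/7 = 872053
lcm(872053, 259) = 872053·259/gcd = 225861727/259 = 872053

872053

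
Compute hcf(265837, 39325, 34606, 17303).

1573

265837 = 11² · 13³; 39325 = 5² · 11² · 13; 34606 = 2 · 11³ · 13; 17303 = 11³ · 13
gcd takes min exponent of each prime: 11² · 13 = 1573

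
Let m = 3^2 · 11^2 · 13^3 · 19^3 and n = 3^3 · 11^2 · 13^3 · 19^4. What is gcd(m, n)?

16410383847

min exponent per shared prime: 3^2 · 11^2 · 13^3 · 19^3 = 16410383847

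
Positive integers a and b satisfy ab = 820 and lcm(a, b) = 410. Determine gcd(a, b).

From gcd × lcm = ab: gcd = 820 / 410 = 2.

2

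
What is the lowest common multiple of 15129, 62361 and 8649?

2457085761

lcm(15129, 62361) = 15129·62361/gcd = 943459569/369 = 2556801
lcm(2556801, 8649) = 2556801·8649/gcd = 22113771849/9 = 2457085761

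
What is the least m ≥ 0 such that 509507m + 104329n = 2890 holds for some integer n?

292

Euclid: 509507 = 4·104329 + 92191; 104329 = 1·92191 + 12138; 92191 = 7·12138 + 7225; 12138 = 1·7225 + 4913; 7225 = 1·4913 + 2312; 4913 = 2·2312 + 289; 2312 = 8·289 + 0 → gcd = 289; 2890 = 289·10.
Back-substitution yields 509507·(-43) + 104329·(210) = 289, so one solution is m = -43·10 = -430, n = 210·10 = 2100.
Solutions in m differ by 104329/289 = 361; the one in [0, 361) is -430 mod 361 = 292.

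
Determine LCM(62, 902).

62 = 2 · 31; 902 = 2 · 11 · 41
max exponents: 2 · 11 · 31 · 41 = 27962

27962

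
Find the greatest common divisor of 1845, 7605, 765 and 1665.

45

1845 = 3² · 5 · 41; 7605 = 3² · 5 · 13²; 765 = 3² · 5 · 17; 1665 = 3² · 5 · 37
gcd takes min exponent of each prime: 3² · 5 = 45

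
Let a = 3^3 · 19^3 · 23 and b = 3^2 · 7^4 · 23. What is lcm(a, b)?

max exponent per prime: 3^3 · 7^4 · 19^3 · 23 = 10226913039

10226913039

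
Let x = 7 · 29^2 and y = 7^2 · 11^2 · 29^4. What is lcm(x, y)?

4193469049

max exponent per prime: 7^2 · 11^2 · 29^4 = 4193469049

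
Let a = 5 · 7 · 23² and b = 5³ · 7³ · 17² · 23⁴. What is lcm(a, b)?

3467474850875

max exponent per prime: 5³ · 7³ · 17² · 23⁴ = 3467474850875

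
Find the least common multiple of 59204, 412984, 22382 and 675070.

44616726440

lcm(59204, 412984) = 59204·412984/gcd = 24450304736/1444 = 16932344
lcm(16932344, 22382) = 16932344·22382/gcd = 378979723408/722 = 524902664
lcm(524902664, 675070) = 524902664·675070/gcd = 354346041386480/7942 = 44616726440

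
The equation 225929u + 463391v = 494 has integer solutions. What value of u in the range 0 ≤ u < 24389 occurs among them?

16353

Reduce mod 463391: 225929u ≡ 494 (mod 463391). With g = gcd(225929, 463391) = 19 dividing 494, divide through: 11891u ≡ 26 (mod 24389).
Since gcd(11891, 24389) = 1, u ≡ 26·(11891)⁻¹ ≡ 16353 (mod 24389). Smallest non-negative: 16353.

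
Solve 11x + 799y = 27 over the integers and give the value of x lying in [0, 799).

293

gcd(11, 799) = 1 (Euclid: 799 = 72·11 + 7; 11 = 1·7 + 4; 7 = 1·4 + 3; 4 = 1·3 + 1; 3 = 3·1 + 0), and 1 | 27.
Extended Euclid: 11·(218) + 799·(-3) = 1. Scale by 27: x₀ = 5886.
General solution x = x₀ + 799t; reducing mod 799 gives x = 293 (and y = -4).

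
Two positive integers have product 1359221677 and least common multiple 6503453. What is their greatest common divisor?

209

From gcd × lcm = ab: gcd = 1359221677 / 6503453 = 209.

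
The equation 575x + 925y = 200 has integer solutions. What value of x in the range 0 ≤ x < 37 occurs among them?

Euclid: 925 = 1·575 + 350; 575 = 1·350 + 225; 350 = 1·225 + 125; 225 = 1·125 + 100; 125 = 1·100 + 25; 100 = 4·25 + 0 → gcd = 25; 200 = 25·8.
Back-substitution yields 575·(-8) + 925·(5) = 25, so one solution is x = -8·8 = -64, y = 5·8 = 40.
Solutions in x differ by 925/25 = 37; the one in [0, 37) is -64 mod 37 = 10.

10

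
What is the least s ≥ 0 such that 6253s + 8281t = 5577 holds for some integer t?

34

Reduce mod 8281: 6253s ≡ 5577 (mod 8281). With g = gcd(6253, 8281) = 169 dividing 5577, divide through: 37s ≡ 33 (mod 49).
Since gcd(37, 49) = 1, s ≡ 33·(37)⁻¹ ≡ 34 (mod 49). Smallest non-negative: 34.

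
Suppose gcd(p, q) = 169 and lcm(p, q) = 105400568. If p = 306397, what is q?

58136

p·q = gcd·lcm = 169·105400568 = 17812695992, so q = 17812695992/306397 = 58136.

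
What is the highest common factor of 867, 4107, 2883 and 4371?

867 = 3 · 17²; 4107 = 3 · 37²; 2883 = 3 · 31²; 4371 = 3 · 31 · 47
gcd takes min exponent of each prime: 3 = 3

3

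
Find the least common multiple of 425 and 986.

24650

425 = 5² · 17; 986 = 2 · 17 · 29
max exponents: 2 · 5² · 17 · 29 = 24650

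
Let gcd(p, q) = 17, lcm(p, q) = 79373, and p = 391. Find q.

Using pq = gcd(p,q)·lcm(p,q) = 17·79373 = 1349341, we get q = 1349341/391 = 3451.

3451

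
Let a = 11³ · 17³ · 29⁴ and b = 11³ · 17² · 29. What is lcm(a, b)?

4625054037043

max exponent per prime: 11³ · 17³ · 29⁴ = 4625054037043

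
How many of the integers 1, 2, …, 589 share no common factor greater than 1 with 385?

Prime factors of 385: 5, 7, 11. Count integers ≤ 589 divisible by none of them.
By inclusion–exclusion: 589 − ⌊589/5⌋ − ⌊589/7⌋ − ⌊589/11⌋ + ⌊589/35⌋ + ⌊589/55⌋ + ⌊589/77⌋ − ⌊589/385⌋ = 367.

367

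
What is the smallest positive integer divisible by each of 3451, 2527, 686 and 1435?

3451 = 7 · 17 · 29; 2527 = 7 · 19²; 686 = 2 · 7³; 1435 = 5 · 7 · 41
lcm takes max exponent of each prime: 2 · 5 · 7³ · 17 · 19² · 29 · 41 = 25028342990

25028342990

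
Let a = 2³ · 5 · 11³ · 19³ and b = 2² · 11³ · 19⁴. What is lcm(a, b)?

6938290040

max exponent per prime: 2³ · 5 · 11³ · 19⁴ = 6938290040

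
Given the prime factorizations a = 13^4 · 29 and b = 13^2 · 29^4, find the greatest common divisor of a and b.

4901

min exponent per shared prime: 13^2 · 29 = 4901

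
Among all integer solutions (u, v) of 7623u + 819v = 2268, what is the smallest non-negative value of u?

9

gcd(7623, 819) = 63 (Euclid: 7623 = 9·819 + 252; 819 = 3·252 + 63; 252 = 4·63 + 0), and 63 | 2268.
Extended Euclid: 7623·(-3) + 819·(28) = 63. Scale by 36: u₀ = -108.
General solution u = u₀ + 13t; reducing mod 13 gives u = 9 (and v = -81).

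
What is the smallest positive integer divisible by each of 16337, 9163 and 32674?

16337 = 17 · 31²; 9163 = 7² · 11 · 17; 32674 = 2 · 17 · 31²
lcm takes max exponent of each prime: 2 · 7² · 11 · 17 · 31² = 17611286

17611286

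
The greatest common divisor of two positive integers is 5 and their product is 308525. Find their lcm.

61705

gcd·lcm = product, so lcm = 308525/5 = 61705.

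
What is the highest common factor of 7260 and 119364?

7260 = 2² · 3 · 5 · 11²
119364 = 2² · 3 · 7³ · 29
Common: 2² · 3 = 12

12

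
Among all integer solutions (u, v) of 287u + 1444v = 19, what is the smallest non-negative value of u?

1273

Euclid: 1444 = 5·287 + 9; 287 = 31·9 + 8; 9 = 1·8 + 1; 8 = 8·1 + 0 → gcd = 1; 19 = 1·19.
Back-substitution yields 287·(-161) + 1444·(32) = 1, so one solution is u = -161·19 = -3059, v = 32·19 = 608.
Solutions in u differ by 1444/1 = 1444; the one in [0, 1444) is -3059 mod 1444 = 1273.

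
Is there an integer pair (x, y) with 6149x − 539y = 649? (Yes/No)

gcd(6149, 539): 6149 = 11·539 + 220; 539 = 2·220 + 99; 220 = 2·99 + 22; 99 = 4·22 + 11; 22 = 2·11 + 0 → 11
11 divides 649, so a solution exists.

Yes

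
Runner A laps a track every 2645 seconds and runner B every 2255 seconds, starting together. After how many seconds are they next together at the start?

1192895

2645 = 5 · 23²; 2255 = 5 · 11 · 41
max exponents: 5 · 11 · 23² · 41 = 1192895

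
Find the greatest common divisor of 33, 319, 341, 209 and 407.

33 = 3 · 11; 319 = 11 · 29; 341 = 11 · 31; 209 = 11 · 19; 407 = 11 · 37
gcd takes min exponent of each prime: 11 = 11

11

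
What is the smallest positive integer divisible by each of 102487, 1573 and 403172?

lcm(102487, 1573) = 102487·1573/gcd = 161212051/121 = 1332331
lcm(1332331, 403172) = 1332331·403172/gcd = 537158553932/847 = 634189556

634189556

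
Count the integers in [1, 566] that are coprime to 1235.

396

Prime factors of 1235: 5, 13, 19. Count integers ≤ 566 divisible by none of them.
By inclusion–exclusion: 566 − ⌊566/5⌋ − ⌊566/13⌋ − ⌊566/19⌋ + ⌊566/65⌋ + ⌊566/95⌋ + ⌊566/247⌋ − ⌊566/1235⌋ = 396.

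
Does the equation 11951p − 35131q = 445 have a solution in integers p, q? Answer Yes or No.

No

gcd(11951, 35131): 35131 = 2·11951 + 11229; 11951 = 1·11229 + 722; 11229 = 15·722 + 399; 722 = 1·399 + 323; 399 = 1·323 + 76; 323 = 4·76 + 19; 76 = 4·19 + 0 → 19
19 does not divide 445, so a solution does not exist.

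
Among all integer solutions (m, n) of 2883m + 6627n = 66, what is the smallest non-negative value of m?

2078

Reduce mod 6627: 2883m ≡ 66 (mod 6627). With g = gcd(2883, 6627) = 3 dividing 66, divide through: 961m ≡ 22 (mod 2209).
Since gcd(961, 2209) = 1, m ≡ 22·(961)⁻¹ ≡ 2078 (mod 2209). Smallest non-negative: 2078.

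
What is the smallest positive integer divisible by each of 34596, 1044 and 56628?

1578165732

34596 = 2² · 3² · 31²; 1044 = 2² · 3² · 29; 56628 = 2² · 3² · 11² · 13
lcm takes max exponent of each prime: 2² · 3² · 11² · 13 · 29 · 31² = 1578165732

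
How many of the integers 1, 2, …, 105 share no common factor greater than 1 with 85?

Prime factors of 85: 5, 17. Count integers ≤ 105 divisible by none of them.
By inclusion–exclusion: 105 − ⌊105/5⌋ − ⌊105/17⌋ + ⌊105/85⌋ = 79.

79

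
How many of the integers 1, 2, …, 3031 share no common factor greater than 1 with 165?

165 = 3·5·11. Inclusion–exclusion on these primes:
3031 − ⌊3031/3⌋ − ⌊3031/5⌋ − ⌊3031/11⌋ + ⌊3031/15⌋ + ⌊3031/33⌋ + ⌊3031/55⌋ − ⌊3031/165⌋ = 1470

1470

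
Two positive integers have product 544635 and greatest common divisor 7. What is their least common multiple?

77805

For any two positive integers, gcd × lcm equals their product. Hence lcm = 544635 / 7 = 77805.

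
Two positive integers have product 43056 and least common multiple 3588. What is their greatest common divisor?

12

From gcd × lcm = pq: gcd = 43056 / 3588 = 12.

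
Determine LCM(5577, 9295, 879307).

13189605

lcm(5577, 9295) = 5577·9295/gcd = 51838215/1859 = 27885
lcm(27885, 879307) = 27885·879307/gcd = 24519475695/1859 = 13189605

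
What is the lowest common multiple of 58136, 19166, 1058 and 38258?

58136 = 2³ · 13² · 43; 19166 = 2 · 7 · 37²; 1058 = 2 · 23²; 38258 = 2 · 11 · 37 · 47
lcm takes max exponent of each prime: 2³ · 7 · 11 · 13² · 23² · 37² · 43 · 47 = 152367678446984

152367678446984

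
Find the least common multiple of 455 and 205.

455 = 5 · 7 · 13; 205 = 5 · 41
max exponents: 5 · 7 · 13 · 41 = 18655

18655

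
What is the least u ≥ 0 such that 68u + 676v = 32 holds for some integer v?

80

Euclid: 676 = 9·68 + 64; 68 = 1·64 + 4; 64 = 16·4 + 0 → gcd = 4; 32 = 4·8.
Back-substitution yields 68·(10) + 676·(-1) = 4, so one solution is u = 10·8 = 80, v = -1·8 = -8.
Solutions in u differ by 676/4 = 169; the one in [0, 169) is 80 mod 169 = 80.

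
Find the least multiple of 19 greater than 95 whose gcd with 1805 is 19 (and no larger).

114

Multiples of 19 above 95: 19·6, 19·7, … . Need the cofactor coprime to 1805/19 = 95.
Checking s = 6, 7, … the first with gcd(s, 95) = 1 is s = 6, giving 114.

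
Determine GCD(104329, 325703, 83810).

289

gcd(104329, 325703): 325703 = 3·104329 + 12716; 104329 = 8·12716 + 2601; 12716 = 4·2601 + 2312; 2601 = 1·2312 + 289; 2312 = 8·289 + 0 → 289
gcd(289, 83810): 83810 = 290·289 + 0 → 289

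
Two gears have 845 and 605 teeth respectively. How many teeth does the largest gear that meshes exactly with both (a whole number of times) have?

845 = 5 · 13²
605 = 5 · 11²
Common: 5 = 5

5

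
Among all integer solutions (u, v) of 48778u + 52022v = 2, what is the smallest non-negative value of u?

882

Reduce mod 52022: 48778u ≡ 2 (mod 52022). With g = gcd(48778, 52022) = 2 dividing 2, divide through: 24389u ≡ 1 (mod 26011).
Since gcd(24389, 26011) = 1, u ≡ 1·(24389)⁻¹ ≡ 882 (mod 26011). Smallest non-negative: 882.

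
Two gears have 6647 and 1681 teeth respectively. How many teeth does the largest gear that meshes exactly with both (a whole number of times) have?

6647 = 17² · 23
1681 = 41²
Common: 1 = 1

1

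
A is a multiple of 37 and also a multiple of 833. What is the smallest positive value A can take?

30821

37 = 37; 833 = 7² · 17
max exponents: 7² · 17 · 37 = 30821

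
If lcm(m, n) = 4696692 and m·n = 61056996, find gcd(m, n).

gcd·lcm = product, so gcd = 61056996/4696692 = 13.

13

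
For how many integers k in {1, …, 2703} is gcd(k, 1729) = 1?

2026

1729 = 7·13·19. Inclusion–exclusion on these primes:
2703 − ⌊2703/7⌋ − ⌊2703/13⌋ − ⌊2703/19⌋ + ⌊2703/91⌋ + ⌊2703/133⌋ + ⌊2703/247⌋ − ⌊2703/1729⌋ = 2026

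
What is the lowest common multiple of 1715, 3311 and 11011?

116000885

1715 = 5 · 7³; 3311 = 7 · 11 · 43; 11011 = 7 · 11² · 13
lcm takes max exponent of each prime: 5 · 7³ · 11² · 13 · 43 = 116000885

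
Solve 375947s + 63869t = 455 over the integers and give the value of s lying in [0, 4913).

3120

Euclid: 375947 = 5·63869 + 56602; 63869 = 1·56602 + 7267; 56602 = 7·7267 + 5733; 7267 = 1·5733 + 1534; 5733 = 3·1534 + 1131; 1534 = 1·1131 + 403; 1131 = 2·403 + 325; 403 = 1·325 + 78; 325 = 4·78 + 13; 78 = 6·13 + 0 → gcd = 13; 455 = 13·35.
Back-substitution yields 375947·(791) + 63869·(-4656) = 13, so one solution is s = 791·35 = 27685, t = -4656·35 = -162960.
Solutions in s differ by 63869/13 = 4913; the one in [0, 4913) is 27685 mod 4913 = 3120.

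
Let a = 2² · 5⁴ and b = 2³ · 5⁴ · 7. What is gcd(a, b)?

min exponent per shared prime: 2² · 5⁴ = 2500

2500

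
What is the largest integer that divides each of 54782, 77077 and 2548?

54782 = 2 · 7² · 13 · 43; 77077 = 7² · 11² · 13; 2548 = 2² · 7² · 13
gcd takes min exponent of each prime: 7² · 13 = 637

637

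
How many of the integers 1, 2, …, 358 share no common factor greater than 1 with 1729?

268

1729 = 7·13·19. Inclusion–exclusion on these primes:
358 − ⌊358/7⌋ − ⌊358/13⌋ − ⌊358/19⌋ + ⌊358/91⌋ + ⌊358/133⌋ + ⌊358/247⌋ − ⌊358/1729⌋ = 268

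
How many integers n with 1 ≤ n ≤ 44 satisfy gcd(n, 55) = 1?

32

55 = 5·11. Inclusion–exclusion on these primes:
44 − ⌊44/5⌋ − ⌊44/11⌋ + ⌊44/55⌋ = 32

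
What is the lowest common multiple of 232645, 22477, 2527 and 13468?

2100628943140

lcm(232645, 22477) = 232645·22477/gcd = 5229161665/7 = 747023095
lcm(747023095, 2527) = 747023095·2527/gcd = 1887727361065/133 = 14193438805
lcm(14193438805, 13468) = 14193438805·13468/gcd = 191157233825740/91 = 2100628943140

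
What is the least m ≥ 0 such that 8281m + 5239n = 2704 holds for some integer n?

25

Reduce mod 5239: 8281m ≡ 2704 (mod 5239). With g = gcd(8281, 5239) = 169 dividing 2704, divide through: 49m ≡ 16 (mod 31).
Since gcd(49, 31) = 1, m ≡ 16·(49)⁻¹ ≡ 25 (mod 31). Smallest non-negative: 25.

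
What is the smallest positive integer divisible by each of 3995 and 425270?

339790730

3995 = 5 · 17 · 47; 425270 = 2 · 5 · 23 · 43²
max exponents: 2 · 5 · 17 · 23 · 43² · 47 = 339790730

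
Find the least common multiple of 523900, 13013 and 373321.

523900 = 2² · 5² · 13² · 31; 13013 = 7 · 11 · 13²; 373321 = 13² · 47²
lcm takes max exponent of each prime: 2² · 5² · 7 · 11 · 13² · 31 · 47² = 89111722700

89111722700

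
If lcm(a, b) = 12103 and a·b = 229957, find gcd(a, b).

From gcd × lcm = ab: gcd = 229957 / 12103 = 19.

19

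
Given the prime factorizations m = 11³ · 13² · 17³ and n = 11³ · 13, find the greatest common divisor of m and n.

17303

min exponent per shared prime: 11³ · 13 = 17303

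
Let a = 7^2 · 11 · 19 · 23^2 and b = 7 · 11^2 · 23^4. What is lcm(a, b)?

31524368491

max exponent per prime: 7^2 · 11^2 · 19 · 23^4 = 31524368491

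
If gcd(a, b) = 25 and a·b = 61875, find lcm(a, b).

2475

For any two positive integers, gcd × lcm equals their product. Hence lcm = 61875 / 25 = 2475.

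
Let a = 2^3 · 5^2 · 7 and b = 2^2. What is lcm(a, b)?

max exponent per prime: 2^3 · 5^2 · 7 = 1400

1400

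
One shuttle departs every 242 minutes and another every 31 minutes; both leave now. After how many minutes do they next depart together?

7502

gcd first: 242 = 7·31 + 25; 31 = 1·25 + 6; 25 = 4·6 + 1; 6 = 6·1 + 0 → gcd = 1
lcm = 242·31/gcd = 7502/1 = 7502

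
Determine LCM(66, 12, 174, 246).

66 = 2 · 3 · 11; 12 = 2² · 3; 174 = 2 · 3 · 29; 246 = 2 · 3 · 41
lcm takes max exponent of each prime: 2² · 3 · 11 · 29 · 41 = 156948

156948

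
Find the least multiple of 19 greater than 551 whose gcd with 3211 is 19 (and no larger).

570

Multiples of 19 above 551: 19·30, 19·31, … . Need the cofactor coprime to 3211/19 = 169.
Checking s = 30, 31, … the first with gcd(s, 169) = 1 is s = 30, giving 570.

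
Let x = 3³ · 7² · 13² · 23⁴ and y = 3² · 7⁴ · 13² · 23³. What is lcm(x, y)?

max exponent per prime: 3³ · 7⁴ · 13² · 23⁴ = 3065871673683

3065871673683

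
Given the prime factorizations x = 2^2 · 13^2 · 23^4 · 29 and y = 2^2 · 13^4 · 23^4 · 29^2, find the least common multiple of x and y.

26886900526564

max exponent per prime: 2^2 · 13^4 · 23^4 · 29^2 = 26886900526564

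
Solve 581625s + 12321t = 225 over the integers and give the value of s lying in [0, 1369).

Reduce mod 12321: 581625s ≡ 225 (mod 12321). With g = gcd(581625, 12321) = 9 dividing 225, divide through: 64625s ≡ 25 (mod 1369).
Since gcd(64625, 1369) = 1, s ≡ 25·(64625)⁻¹ ≡ 170 (mod 1369). Smallest non-negative: 170.

170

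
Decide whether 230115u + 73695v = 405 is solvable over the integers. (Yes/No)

By Bézout, 230115u + 73695v = 405 has integer solutions iff gcd(230115, 73695) | 405.
Euclid: 230115 = 3·73695 + 9030; 73695 = 8·9030 + 1455; 9030 = 6·1455 + 300; 1455 = 4·300 + 255; 300 = 1·255 + 45; 255 = 5·45 + 30; 45 = 1·30 + 15; 30 = 2·15 + 0. gcd = 15; 405 mod 15 = 0. Yes.

Yes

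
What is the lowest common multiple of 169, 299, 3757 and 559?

48303749

169 = 13²; 299 = 13 · 23; 3757 = 13 · 17²; 559 = 13 · 43
lcm takes max exponent of each prime: 13² · 17² · 23 · 43 = 48303749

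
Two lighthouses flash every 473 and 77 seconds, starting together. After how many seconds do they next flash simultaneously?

3311

473 = 11 · 43; 77 = 7 · 11
max exponents: 7 · 11 · 43 = 3311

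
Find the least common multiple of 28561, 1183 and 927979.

28561 = 13⁴; 1183 = 7 · 13²; 927979 = 13² · 17² · 19
lcm takes max exponent of each prime: 7 · 13⁴ · 17² · 19 = 1097799157

1097799157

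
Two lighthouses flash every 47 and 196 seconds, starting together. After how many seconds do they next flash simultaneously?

9212

47 = 47; 196 = 2² · 7²
max exponents: 2² · 7² · 47 = 9212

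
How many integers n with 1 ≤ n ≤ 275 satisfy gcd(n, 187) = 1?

187 = 11·17. Inclusion–exclusion on these primes:
275 − ⌊275/11⌋ − ⌊275/17⌋ + ⌊275/187⌋ = 235

235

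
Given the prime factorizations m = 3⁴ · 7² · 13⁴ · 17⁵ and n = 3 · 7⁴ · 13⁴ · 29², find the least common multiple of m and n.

max exponent per prime: 3⁴ · 7⁴ · 13⁴ · 17⁵ · 29² = 6632712774485705817

6632712774485705817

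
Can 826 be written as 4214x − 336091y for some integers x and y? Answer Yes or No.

By Bézout, 4214x − 336091y = 826 has integer solutions iff gcd(4214, 336091) | 826.
Euclid: 336091 = 79·4214 + 3185; 4214 = 1·3185 + 1029; 3185 = 3·1029 + 98; 1029 = 10·98 + 49; 98 = 2·49 + 0. gcd = 49; 826 mod 49 = 42. No.

No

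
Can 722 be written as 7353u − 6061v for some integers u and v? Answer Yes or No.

By Bézout, 7353u − 6061v = 722 has integer solutions iff gcd(7353, 6061) | 722.
Euclid: 7353 = 1·6061 + 1292; 6061 = 4·1292 + 893; 1292 = 1·893 + 399; 893 = 2·399 + 95; 399 = 4·95 + 19; 95 = 5·19 + 0. gcd = 19; 722 mod 19 = 0. Yes.

Yes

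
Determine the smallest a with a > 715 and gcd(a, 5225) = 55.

770

Multiples of 55 above 715: 55·14, 55·15, … . Need the cofactor coprime to 5225/55 = 95.
Checking s = 14, 15, … the first with gcd(s, 95) = 1 is s = 14, giving 770.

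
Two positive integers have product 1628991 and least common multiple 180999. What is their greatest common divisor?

gcd·lcm = product, so gcd = 1628991/180999 = 9.

9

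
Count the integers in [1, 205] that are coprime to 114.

66

114 = 2·3·19. Inclusion–exclusion on these primes:
205 − ⌊205/2⌋ − ⌊205/3⌋ − ⌊205/19⌋ + ⌊205/6⌋ + ⌊205/38⌋ + ⌊205/57⌋ − ⌊205/114⌋ = 66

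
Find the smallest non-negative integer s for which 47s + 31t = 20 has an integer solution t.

9

Reduce mod 31: 47s ≡ 20 (mod 31). With g = gcd(47, 31) = 1 dividing 20, divide through: 47s ≡ 20 (mod 31).
Since gcd(47, 31) = 1, s ≡ 20·(47)⁻¹ ≡ 9 (mod 31). Smallest non-negative: 9.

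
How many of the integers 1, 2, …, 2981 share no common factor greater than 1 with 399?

1615

399 = 3·7·19. Inclusion–exclusion on these primes:
2981 − ⌊2981/3⌋ − ⌊2981/7⌋ − ⌊2981/19⌋ + ⌊2981/21⌋ + ⌊2981/57⌋ + ⌊2981/133⌋ − ⌊2981/399⌋ = 1615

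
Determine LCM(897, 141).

gcd first: 897 = 6·141 + 51; 141 = 2·51 + 39; 51 = 1·39 + 12; 39 = 3·12 + 3; 12 = 4·3 + 0 → gcd = 3
lcm = 897·141/gcd = 126477/3 = 42159

42159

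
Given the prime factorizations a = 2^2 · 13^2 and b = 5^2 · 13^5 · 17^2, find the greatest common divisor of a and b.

169

min exponent per shared prime: 13^2 = 169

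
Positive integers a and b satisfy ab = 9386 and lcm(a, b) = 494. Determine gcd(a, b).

gcd·lcm = product, so gcd = 9386/494 = 19.

19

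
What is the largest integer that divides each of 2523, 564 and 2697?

2523 = 3 · 29²; 564 = 2² · 3 · 47; 2697 = 3 · 29 · 31
gcd takes min exponent of each prime: 3 = 3

3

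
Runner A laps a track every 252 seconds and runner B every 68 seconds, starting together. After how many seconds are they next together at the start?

gcd first: 252 = 3·68 + 48; 68 = 1·48 + 20; 48 = 2·20 + 8; 20 = 2·8 + 4; 8 = 2·4 + 0 → gcd = 4
lcm = 252·68/gcd = 17136/4 = 4284

4284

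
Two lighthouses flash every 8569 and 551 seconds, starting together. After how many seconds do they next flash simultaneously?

248501

8569 = 11 · 19 · 41; 551 = 19 · 29
max exponents: 11 · 19 · 29 · 41 = 248501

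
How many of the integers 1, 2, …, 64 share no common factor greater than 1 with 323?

323 = 17·19. Inclusion–exclusion on these primes:
64 − ⌊64/17⌋ − ⌊64/19⌋ + ⌊64/323⌋ = 58

58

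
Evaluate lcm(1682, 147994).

gcd first: 147994 = 87·1682 + 1660; 1682 = 1·1660 + 22; 1660 = 75·22 + 10; 22 = 2·10 + 2; 10 = 5·2 + 0 → gcd = 2
lcm = 1682·147994/gcd = 248925908/2 = 124462954

124462954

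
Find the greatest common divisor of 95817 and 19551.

57

Euclid: 95817 = 4·19551 + 17613; 19551 = 1·17613 + 1938; 17613 = 9·1938 + 171; 1938 = 11·171 + 57; 171 = 3·57 + 0. Last nonzero remainder: 57.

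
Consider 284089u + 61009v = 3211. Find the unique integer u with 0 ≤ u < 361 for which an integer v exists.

Reduce mod 61009: 284089u ≡ 3211 (mod 61009). With g = gcd(284089, 61009) = 169 dividing 3211, divide through: 1681u ≡ 19 (mod 361).
Since gcd(1681, 361) = 1, u ≡ 19·(1681)⁻¹ ≡ 323 (mod 361). Smallest non-negative: 323.

323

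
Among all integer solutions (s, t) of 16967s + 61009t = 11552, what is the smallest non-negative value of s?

69

gcd(16967, 61009) = 361 (Euclid: 61009 = 3·16967 + 10108; 16967 = 1·10108 + 6859; 10108 = 1·6859 + 3249; 6859 = 2·3249 + 361; 3249 = 9·361 + 0), and 361 | 11552.
Extended Euclid: 16967·(18) + 61009·(-5) = 361. Scale by 32: s₀ = 576.
General solution s = s₀ + 169k; reducing mod 169 gives s = 69 (and t = -19).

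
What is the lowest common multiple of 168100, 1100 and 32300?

168100 = 2² · 5² · 41²; 1100 = 2² · 5² · 11; 32300 = 2² · 5² · 17 · 19
lcm takes max exponent of each prime: 2² · 5² · 11 · 17 · 19 · 41² = 597259300

597259300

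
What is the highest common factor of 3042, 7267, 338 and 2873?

169

3042 = 2 · 3² · 13²; 7267 = 13² · 43; 338 = 2 · 13²; 2873 = 13² · 17
gcd takes min exponent of each prime: 13² = 169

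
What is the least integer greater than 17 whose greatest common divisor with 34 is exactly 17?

34 = 17·2. Any m with gcd(m, 34) = 17 is a multiple of 17, say 17s, with s coprime to 2.
Need s > 17/17, so s ≥ 2. First s ≥ 2 with gcd(s, 2) = 1 is s = 3. Thus m = 17·3 = 51.

51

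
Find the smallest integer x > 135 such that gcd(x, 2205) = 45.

2205 = 45·49. Any x with gcd(x, 2205) = 45 is a multiple of 45, say 45s, with s coprime to 49.
Need s > 135/45, so s ≥ 4. First s ≥ 4 with gcd(s, 49) = 1 is s = 4. Thus x = 45·4 = 180.

180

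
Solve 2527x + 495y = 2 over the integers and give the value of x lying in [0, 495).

Reduce mod 495: 2527x ≡ 2 (mod 495). With g = gcd(2527, 495) = 1 dividing 2, divide through: 2527x ≡ 2 (mod 495).
Since gcd(2527, 495) = 1, x ≡ 2·(2527)⁻¹ ≡ 476 (mod 495). Smallest non-negative: 476.

476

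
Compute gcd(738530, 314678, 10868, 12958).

gcd(738530, 314678): 738530 = 2·314678 + 109174; 314678 = 2·109174 + 96330; 109174 = 1·96330 + 12844; 96330 = 7·12844 + 6422; 12844 = 2·6422 + 0 → 6422
gcd(6422, 10868): 10868 = 1·6422 + 4446; 6422 = 1·4446 + 1976; 4446 = 2·1976 + 494; 1976 = 4·494 + 0 → 494
gcd(494, 12958): 12958 = 26·494 + 114; 494 = 4·114 + 38; 114 = 3·38 + 0 → 38

38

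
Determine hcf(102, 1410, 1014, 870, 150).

102 = 2 · 3 · 17; 1410 = 2 · 3 · 5 · 47; 1014 = 2 · 3 · 13²; 870 = 2 · 3 · 5 · 29; 150 = 2 · 3 · 5²
gcd takes min exponent of each prime: 2 · 3 = 6

6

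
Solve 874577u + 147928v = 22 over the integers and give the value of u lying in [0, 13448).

Euclid: 874577 = 5·147928 + 134937; 147928 = 1·134937 + 12991; 134937 = 10·12991 + 5027; 12991 = 2·5027 + 2937; 5027 = 1·2937 + 2090; 2937 = 1·2090 + 847; 2090 = 2·847 + 396; 847 = 2·396 + 55; 396 = 7·55 + 11; 55 = 5·11 + 0 → gcd = 11; 22 = 11·2.
Back-substitution yields 874577·(2619) + 147928·(-15484) = 11, so one solution is u = 2619·2 = 5238, v = -15484·2 = -30968.
Solutions in u differ by 147928/11 = 13448; the one in [0, 13448) is 5238 mod 13448 = 5238.

5238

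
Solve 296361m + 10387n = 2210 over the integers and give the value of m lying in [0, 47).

38

Euclid: 296361 = 28·10387 + 5525; 10387 = 1·5525 + 4862; 5525 = 1·4862 + 663; 4862 = 7·663 + 221; 663 = 3·221 + 0 → gcd = 221; 2210 = 221·10.
Back-substitution yields 296361·(-15) + 10387·(428) = 221, so one solution is m = -15·10 = -150, n = 428·10 = 4280.
Solutions in m differ by 10387/221 = 47; the one in [0, 47) is -150 mod 47 = 38.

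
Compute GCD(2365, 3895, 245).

5

gcd(2365, 3895): 3895 = 1·2365 + 1530; 2365 = 1·1530 + 835; 1530 = 1·835 + 695; 835 = 1·695 + 140; 695 = 4·140 + 135; 140 = 1·135 + 5; 135 = 27·5 + 0 → 5
gcd(5, 245): 245 = 49·5 + 0 → 5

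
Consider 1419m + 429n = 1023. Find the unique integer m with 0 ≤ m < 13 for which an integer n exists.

Reduce mod 429: 1419m ≡ 1023 (mod 429). With g = gcd(1419, 429) = 33 dividing 1023, divide through: 43m ≡ 31 (mod 13).
Since gcd(43, 13) = 1, m ≡ 31·(43)⁻¹ ≡ 11 (mod 13). Smallest non-negative: 11.

11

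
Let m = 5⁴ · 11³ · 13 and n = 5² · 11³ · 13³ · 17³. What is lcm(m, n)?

max exponent per prime: 5⁴ · 11³ · 13³ · 17³ = 8979143119375

8979143119375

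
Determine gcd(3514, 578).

3514 = 2 · 7 · 251
578 = 2 · 17²
Common: 2 = 2

2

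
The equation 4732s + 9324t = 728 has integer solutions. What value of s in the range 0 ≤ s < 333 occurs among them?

Euclid: 9324 = 1·4732 + 4592; 4732 = 1·4592 + 140; 4592 = 32·140 + 112; 140 = 1·112 + 28; 112 = 4·28 + 0 → gcd = 28; 728 = 28·26.
Back-substitution yields 4732·(67) + 9324·(-34) = 28, so one solution is s = 67·26 = 1742, t = -34·26 = -884.
Solutions in s differ by 9324/28 = 333; the one in [0, 333) is 1742 mod 333 = 77.

77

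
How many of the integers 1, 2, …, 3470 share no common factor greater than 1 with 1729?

2603

1729 = 7·13·19. Inclusion–exclusion on these primes:
3470 − ⌊3470/7⌋ − ⌊3470/13⌋ − ⌊3470/19⌋ + ⌊3470/91⌋ + ⌊3470/133⌋ + ⌊3470/247⌋ − ⌊3470/1729⌋ = 2603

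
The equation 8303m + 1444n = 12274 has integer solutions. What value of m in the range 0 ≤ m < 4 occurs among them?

2

Reduce mod 1444: 8303m ≡ 12274 (mod 1444). With g = gcd(8303, 1444) = 361 dividing 12274, divide through: 23m ≡ 34 (mod 4).
Since gcd(23, 4) = 1, m ≡ 34·(23)⁻¹ ≡ 2 (mod 4). Smallest non-negative: 2.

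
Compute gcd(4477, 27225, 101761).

gcd(4477, 27225): 27225 = 6·4477 + 363; 4477 = 12·363 + 121; 363 = 3·121 + 0 → 121
gcd(121, 101761): 101761 = 841·121 + 0 → 121

121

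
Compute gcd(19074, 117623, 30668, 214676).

187

gcd(19074, 117623): 117623 = 6·19074 + 3179; 19074 = 6·3179 + 0 → 3179
gcd(3179, 30668): 30668 = 9·3179 + 2057; 3179 = 1·2057 + 1122; 2057 = 1·1122 + 935; 1122 = 1·935 + 187; 935 = 5·187 + 0 → 187
gcd(187, 214676): 214676 = 1148·187 + 0 → 187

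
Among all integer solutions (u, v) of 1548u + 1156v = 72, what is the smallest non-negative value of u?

242

gcd(1548, 1156) = 4 (Euclid: 1548 = 1·1156 + 392; 1156 = 2·392 + 372; 392 = 1·372 + 20; 372 = 18·20 + 12; 20 = 1·12 + 8; 12 = 1·8 + 4; 8 = 2·4 + 0), and 4 | 72.
Extended Euclid: 1548·(-115) + 1156·(154) = 4. Scale by 18: u₀ = -2070.
General solution u = u₀ + 289t; reducing mod 289 gives u = 242 (and v = -324).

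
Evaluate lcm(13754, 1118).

591422

13754 = 2 · 13 · 23²; 1118 = 2 · 13 · 43
max exponents: 2 · 13 · 23² · 43 = 591422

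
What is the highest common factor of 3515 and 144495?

Euclid: 144495 = 41·3515 + 380; 3515 = 9·380 + 95; 380 = 4·95 + 0. Last nonzero remainder: 95.

95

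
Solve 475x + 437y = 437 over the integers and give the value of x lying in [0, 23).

0

Reduce mod 437: 475x ≡ 437 (mod 437). With g = gcd(475, 437) = 19 dividing 437, divide through: 25x ≡ 23 (mod 23).
Since gcd(25, 23) = 1, x ≡ 23·(25)⁻¹ ≡ 0 (mod 23). Smallest non-negative: 0.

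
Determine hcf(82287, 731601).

82287 = 3² · 41 · 223
731601 = 3² · 13³ · 37
Common: 3² = 9

9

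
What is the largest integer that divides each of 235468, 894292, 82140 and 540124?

4

gcd(235468, 894292): 894292 = 3·235468 + 187888; 235468 = 1·187888 + 47580; 187888 = 3·47580 + 45148; 47580 = 1·45148 + 2432; 45148 = 18·2432 + 1372; 2432 = 1·1372 + 1060; 1372 = 1·1060 + 312; 1060 = 3·312 + 124; 312 = 2·124 + 64; 124 = 1·64 + 60; 64 = 1·60 + 4; 60 = 15·4 + 0 → 4
gcd(4, 82140): 82140 = 20535·4 + 0 → 4
gcd(4, 540124): 540124 = 135031·4 + 0 → 4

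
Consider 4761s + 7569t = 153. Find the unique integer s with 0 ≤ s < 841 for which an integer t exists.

gcd(4761, 7569) = 9 (Euclid: 7569 = 1·4761 + 2808; 4761 = 1·2808 + 1953; 2808 = 1·1953 + 855; 1953 = 2·855 + 243; 855 = 3·243 + 126; 243 = 1·126 + 117; 126 = 1·117 + 9; 117 = 13·9 + 0), and 9 | 153.
Extended Euclid: 4761·(-62) + 7569·(39) = 9. Scale by 17: s₀ = -1054.
General solution s = s₀ + 841k; reducing mod 841 gives s = 628 (and t = -395).

628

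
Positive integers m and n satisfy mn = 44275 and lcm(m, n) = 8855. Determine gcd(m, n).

From gcd × lcm = mn: gcd = 44275 / 8855 = 5.

5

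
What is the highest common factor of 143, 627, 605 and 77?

11

gcd(143, 627): 627 = 4·143 + 55; 143 = 2·55 + 33; 55 = 1·33 + 22; 33 = 1·22 + 11; 22 = 2·11 + 0 → 11
gcd(11, 605): 605 = 55·11 + 0 → 11
gcd(11, 77): 77 = 7·11 + 0 → 11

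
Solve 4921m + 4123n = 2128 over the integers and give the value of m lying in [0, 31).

gcd(4921, 4123) = 133 (Euclid: 4921 = 1·4123 + 798; 4123 = 5·798 + 133; 798 = 6·133 + 0), and 133 | 2128.
Extended Euclid: 4921·(-5) + 4123·(6) = 133. Scale by 16: m₀ = -80.
General solution m = m₀ + 31t; reducing mod 31 gives m = 13 (and n = -15).

13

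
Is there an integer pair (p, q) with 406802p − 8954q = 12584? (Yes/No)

Yes

By Bézout, 406802p − 8954q = 12584 has integer solutions iff gcd(406802, 8954) | 12584.
Euclid: 406802 = 45·8954 + 3872; 8954 = 2·3872 + 1210; 3872 = 3·1210 + 242; 1210 = 5·242 + 0. gcd = 242; 12584 mod 242 = 0. Yes.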